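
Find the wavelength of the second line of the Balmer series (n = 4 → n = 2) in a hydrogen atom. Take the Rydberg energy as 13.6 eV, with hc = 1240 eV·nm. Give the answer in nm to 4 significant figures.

486.3 nm

The Balmer series terminates on n_f = 2; the second line has n_i = 2+2 = 4.
ΔE = 13.60 × (1/2² − 1/4²) = 2.550 eV.
λ = 1240 / 2.550 = 486.3 nm.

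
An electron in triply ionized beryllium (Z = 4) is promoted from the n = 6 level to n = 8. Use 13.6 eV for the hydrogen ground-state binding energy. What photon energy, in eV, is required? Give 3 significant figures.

The Bohr energies scale as Z², so for Z = 4: E_n = −217.6/n² eV.
E_8 = −217.6/64 = −3.400 eV and E_6 = −217.6/36 = −6.044 eV.
The photon energy is |E_8 − E_6| = 2.64 eV.

2.64 eV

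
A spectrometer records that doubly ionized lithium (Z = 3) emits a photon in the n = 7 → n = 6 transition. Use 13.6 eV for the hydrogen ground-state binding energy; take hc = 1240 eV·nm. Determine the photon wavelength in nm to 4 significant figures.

1375 nm

For Z = 3 the level energies scale as Z², so the effective Rydberg energy is 13.6 × 9 = 122.4 eV.
ΔE = 122.4 × (1/6² − 1/7²) = 122.4 × 0.007370 = 0.9020 eV.
λ = hc/ΔE = 1240 / 0.9020 = 1375 nm.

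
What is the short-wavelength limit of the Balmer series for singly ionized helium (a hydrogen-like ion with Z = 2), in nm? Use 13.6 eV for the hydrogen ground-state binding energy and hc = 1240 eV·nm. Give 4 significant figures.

91.18 nm

The Balmer series has lower level n_f = 2; the series limit corresponds to n_i → ∞.
ΔE_max = 13.6 × 4 / 2² = 13.60 eV.
λ_min = 1240 / 13.60 = 91.18 nm.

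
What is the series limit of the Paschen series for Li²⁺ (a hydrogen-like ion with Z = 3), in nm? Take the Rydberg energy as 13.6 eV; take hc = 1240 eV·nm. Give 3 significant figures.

91.2 nm

The Paschen series has lower level n_f = 3; the series limit corresponds to n_i → ∞.
ΔE_max = 13.6 × 9 / 3² = 13.60 eV.
λ_min = 1240 / 13.60 = 91.2 nm.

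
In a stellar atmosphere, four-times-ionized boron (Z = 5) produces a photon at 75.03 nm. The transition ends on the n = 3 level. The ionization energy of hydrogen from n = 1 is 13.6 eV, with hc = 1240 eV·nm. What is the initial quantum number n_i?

The photon energy is ΔE = hc/λ = 1240 / 75.03 = 16.53 eV.
With Z = 5, ΔE = 340.0 × (1/n_f² − 1/n_i²), so 1/n_f² − 1/n_i² = 0.04861.
With n_f = 3: 1/n_i² = 1/9 − 0.04861 = 0.06250, so n_i ≈ 4.00.

n_i = 4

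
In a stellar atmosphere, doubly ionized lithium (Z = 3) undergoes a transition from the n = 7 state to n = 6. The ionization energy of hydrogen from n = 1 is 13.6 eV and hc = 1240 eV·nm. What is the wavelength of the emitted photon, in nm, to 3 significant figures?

For Z = 3 the level energies scale as Z², so the effective Rydberg energy is 13.6 × 9 = 122.4 eV.
ΔE = 122.4 × (1/6² − 1/7²) = 122.4 × 0.007370 = 0.9020 eV.
λ = hc/ΔE = 1240 / 0.9020 = 1370 nm.

1370 nm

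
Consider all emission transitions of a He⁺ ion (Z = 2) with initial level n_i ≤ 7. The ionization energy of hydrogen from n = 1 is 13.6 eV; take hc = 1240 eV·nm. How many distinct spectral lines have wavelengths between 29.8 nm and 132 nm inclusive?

5

Enumerate all n_i → n_f pairs with 1 ≤ n_f < n_i ≤ 7 and compute λ = 1240 / [13.6·4·(1/n_f² − 1/n_i²)].
Lines falling in [29.8, 132] nm: 2→1 (30.39 nm), 7→2 (99.28 nm), 6→2 (102.6 nm), 5→2 (108.5 nm), 4→2 (121.6 nm).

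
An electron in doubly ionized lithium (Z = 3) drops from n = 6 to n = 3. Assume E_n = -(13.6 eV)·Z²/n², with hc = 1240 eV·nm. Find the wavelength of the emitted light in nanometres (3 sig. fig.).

For Z = 3 the level energies scale as Z², so the effective Rydberg energy is 13.6 × 9 = 122.4 eV.
ΔE = 122.4 × (1/3² − 1/6²) = 122.4 × 0.08333 = 10.20 eV.
λ = hc/ΔE = 1240 / 10.20 = 122 nm.

122 nm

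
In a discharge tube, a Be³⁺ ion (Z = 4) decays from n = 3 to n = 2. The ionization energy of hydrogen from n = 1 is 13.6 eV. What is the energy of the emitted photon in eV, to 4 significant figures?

30.22 eV

The Bohr energies scale as Z², so for Z = 4: E_n = −217.6/n² eV.
E_3 = −217.6/9 = −24.18 eV and E_2 = −217.6/4 = −54.40 eV.
The photon energy is |E_3 − E_2| = 30.22 eV.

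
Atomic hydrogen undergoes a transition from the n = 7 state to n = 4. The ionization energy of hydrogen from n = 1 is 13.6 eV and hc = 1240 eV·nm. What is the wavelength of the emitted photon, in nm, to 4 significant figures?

2166 nm

ΔE = 13.60 × (1/4² − 1/7²) = 13.60 × 0.04209 = 0.5724 eV.
λ = hc/ΔE = 1240 / 0.5724 = 2166 nm.
This line belongs to the Brackett series.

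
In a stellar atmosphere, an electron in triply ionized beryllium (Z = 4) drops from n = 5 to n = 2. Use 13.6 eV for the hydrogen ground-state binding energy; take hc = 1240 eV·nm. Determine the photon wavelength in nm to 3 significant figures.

27.1 nm

For Z = 4 the level energies scale as Z², so the effective Rydberg energy is 13.6 × 16 = 217.6 eV.
ΔE = 217.6 × (1/2² − 1/5²) = 217.6 × 0.2100 = 45.70 eV.
λ = hc/ΔE = 1240 / 45.70 = 27.1 nm.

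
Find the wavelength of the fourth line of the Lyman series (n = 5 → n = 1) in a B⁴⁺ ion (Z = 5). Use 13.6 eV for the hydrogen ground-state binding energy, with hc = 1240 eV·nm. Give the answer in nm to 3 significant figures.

The Lyman series terminates on n_f = 1; the fourth line has n_i = 1+4 = 5.
ΔE = 340.0 × (1/1² − 1/5²) = 326.4 eV.
λ = 1240 / 326.4 = 3.80 nm.

3.80 nm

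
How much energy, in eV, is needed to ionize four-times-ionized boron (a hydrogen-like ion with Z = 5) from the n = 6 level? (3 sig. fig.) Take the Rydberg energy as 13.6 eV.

E_n = −13.6 Z²/n² = −340.0/n² eV for Z = 5.
E_6 = −340.0/36 = −9.44 eV, so ionization (to E = 0) requires 9.44 eV.

9.44 eV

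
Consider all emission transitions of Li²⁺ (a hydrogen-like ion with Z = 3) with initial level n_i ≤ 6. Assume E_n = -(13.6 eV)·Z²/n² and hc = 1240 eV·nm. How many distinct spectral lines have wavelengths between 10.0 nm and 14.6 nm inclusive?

Enumerate all n_i → n_f pairs with 1 ≤ n_f < n_i ≤ 6 and compute λ = 1240 / [13.6·9·(1/n_f² − 1/n_i²)].
Lines falling in [10.0, 14.6] nm: 6→1 (10.42 nm), 5→1 (10.55 nm), 4→1 (10.81 nm), 3→1 (11.40 nm), 2→1 (13.51 nm).

5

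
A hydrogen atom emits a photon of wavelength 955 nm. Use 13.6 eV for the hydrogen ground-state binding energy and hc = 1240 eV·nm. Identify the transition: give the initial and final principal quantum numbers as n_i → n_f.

n_i = 8, n_f = 3

The photon energy is ΔE = hc/λ = 1240 / 955 = 1.298 eV.
With Z = 1, ΔE = 13.60 × (1/n_f² − 1/n_i²), so 1/n_f² − 1/n_i² = 0.09547.
Trying n_f = 3 gives 1/n_i² = 0.01564, i.e. n_i ≈ 8; this pair matches.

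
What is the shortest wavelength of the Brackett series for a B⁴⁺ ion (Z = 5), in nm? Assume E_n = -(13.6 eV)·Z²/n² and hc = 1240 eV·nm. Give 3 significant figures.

The Brackett series has lower level n_f = 4; the series limit corresponds to n_i → ∞.
ΔE_max = 13.6 × 25 / 4² = 21.25 eV.
λ_min = 1240 / 21.25 = 58.4 nm.

58.4 nm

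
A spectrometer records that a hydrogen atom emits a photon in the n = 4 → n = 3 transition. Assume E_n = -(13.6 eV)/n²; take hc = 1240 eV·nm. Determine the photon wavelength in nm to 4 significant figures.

1876 nm

ΔE = 13.60 × (1/3² − 1/4²) = 13.60 × 0.04861 = 0.6611 eV.
λ = hc/ΔE = 1240 / 0.6611 = 1876 nm.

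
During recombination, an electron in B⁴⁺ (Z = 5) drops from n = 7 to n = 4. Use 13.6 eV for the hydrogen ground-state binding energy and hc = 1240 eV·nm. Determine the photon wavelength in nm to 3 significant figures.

For Z = 5 the level energies scale as Z², so the effective Rydberg energy is 13.6 × 25 = 340.0 eV.
ΔE = 340.0 × (1/4² − 1/7²) = 340.0 × 0.04209 = 14.31 eV.
λ = hc/ΔE = 1240 / 14.31 = 86.6 nm.

86.6 nm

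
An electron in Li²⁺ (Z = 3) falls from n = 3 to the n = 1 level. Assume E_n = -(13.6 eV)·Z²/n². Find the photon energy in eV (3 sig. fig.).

109 eV

The Bohr energies scale as Z², so for Z = 3: E_n = −122.4/n² eV.
E_3 = −122.4/9 = −13.60 eV and E_1 = −122.4/1 = −122.4 eV.
The photon energy is |E_3 − E_1| = 109 eV.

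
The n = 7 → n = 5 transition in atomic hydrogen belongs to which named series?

The series is set by the lower level: n_f = 5 is the Pfund series.

Pfund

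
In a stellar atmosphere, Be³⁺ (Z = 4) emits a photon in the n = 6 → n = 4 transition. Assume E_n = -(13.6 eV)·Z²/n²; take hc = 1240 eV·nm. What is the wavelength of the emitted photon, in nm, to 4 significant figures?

164.1 nm

For Z = 4 the level energies scale as Z², so the effective Rydberg energy is 13.6 × 16 = 217.6 eV.
ΔE = 217.6 × (1/4² − 1/6²) = 217.6 × 0.03472 = 7.556 eV.
λ = hc/ΔE = 1240 / 7.556 = 164.1 nm.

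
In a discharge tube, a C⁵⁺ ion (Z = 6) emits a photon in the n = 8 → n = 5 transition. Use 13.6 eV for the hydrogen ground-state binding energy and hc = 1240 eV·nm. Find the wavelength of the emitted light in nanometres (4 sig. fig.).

For Z = 6 the level energies scale as Z², so the effective Rydberg energy is 13.6 × 36 = 489.6 eV.
ΔE = 489.6 × (1/5² − 1/8²) = 489.6 × 0.02438 = 11.93 eV.
λ = hc/ΔE = 1240 / 11.93 = 103.9 nm.

103.9 nm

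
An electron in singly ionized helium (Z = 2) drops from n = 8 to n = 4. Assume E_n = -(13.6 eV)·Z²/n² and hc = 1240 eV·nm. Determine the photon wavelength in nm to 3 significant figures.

486 nm

For Z = 2 the level energies scale as Z², so the effective Rydberg energy is 13.6 × 4 = 54.40 eV.
ΔE = 54.40 × (1/4² − 1/8²) = 54.40 × 0.04688 = 2.550 eV.
λ = hc/ΔE = 1240 / 2.550 = 486 nm.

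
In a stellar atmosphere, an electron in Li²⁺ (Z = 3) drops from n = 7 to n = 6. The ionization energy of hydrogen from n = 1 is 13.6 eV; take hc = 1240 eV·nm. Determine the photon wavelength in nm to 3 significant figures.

For Z = 3 the level energies scale as Z², so the effective Rydberg energy is 13.6 × 9 = 122.4 eV.
ΔE = 122.4 × (1/6² − 1/7²) = 122.4 × 0.007370 = 0.9020 eV.
λ = hc/ΔE = 1240 / 0.9020 = 1370 nm.

1370 nm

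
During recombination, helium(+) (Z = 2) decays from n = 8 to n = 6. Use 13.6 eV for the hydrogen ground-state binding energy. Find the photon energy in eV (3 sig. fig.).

The Bohr energies scale as Z², so for Z = 2: E_n = −54.40/n² eV.
E_8 = −54.40/64 = −0.8500 eV and E_6 = −54.40/36 = −1.511 eV.
The photon energy is |E_8 − E_6| = 0.661 eV.

0.661 eV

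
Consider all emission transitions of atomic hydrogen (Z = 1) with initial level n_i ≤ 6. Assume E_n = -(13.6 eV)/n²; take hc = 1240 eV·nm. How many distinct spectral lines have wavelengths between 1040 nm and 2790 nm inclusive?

4

Enumerate all n_i → n_f pairs with 1 ≤ n_f < n_i ≤ 6 and compute λ = 1240 / [13.6·1·(1/n_f² − 1/n_i²)].
Lines falling in [1040, 2790] nm: 6→3 (1094 nm), 5→3 (1282 nm), 4→3 (1876 nm), 6→4 (2626 nm).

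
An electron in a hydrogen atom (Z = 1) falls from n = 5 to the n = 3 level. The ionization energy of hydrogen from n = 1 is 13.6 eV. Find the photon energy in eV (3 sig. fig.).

0.967 eV

E_5 = −13.60/25 = −0.5440 eV and E_3 = −13.60/9 = −1.511 eV.
The photon energy is |E_5 − E_3| = 0.967 eV.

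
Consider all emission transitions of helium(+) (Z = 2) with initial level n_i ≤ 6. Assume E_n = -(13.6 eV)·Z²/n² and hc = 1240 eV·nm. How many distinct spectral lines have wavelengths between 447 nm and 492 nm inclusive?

1

Enumerate all n_i → n_f pairs with 1 ≤ n_f < n_i ≤ 6 and compute λ = 1240 / [13.6·4·(1/n_f² − 1/n_i²)].
Lines falling in [447, 492] nm: 4→3 (468.9 nm).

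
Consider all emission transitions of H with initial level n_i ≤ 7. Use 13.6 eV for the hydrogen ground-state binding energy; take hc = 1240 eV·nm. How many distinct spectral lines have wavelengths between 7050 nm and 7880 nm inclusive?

Enumerate all n_i → n_f pairs with 1 ≤ n_f < n_i ≤ 7 and compute λ = 1240 / [13.6·1·(1/n_f² − 1/n_i²)].
Lines falling in [7050, 7880] nm: 6→5 (7460 nm).

1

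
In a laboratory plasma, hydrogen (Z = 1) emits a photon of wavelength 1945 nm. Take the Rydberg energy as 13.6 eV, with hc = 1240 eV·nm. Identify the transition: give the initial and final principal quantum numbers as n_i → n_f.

The photon energy is ΔE = hc/λ = 1240 / 1945 = 0.6375 eV.
With Z = 1, ΔE = 13.60 × (1/n_f² − 1/n_i²), so 1/n_f² − 1/n_i² = 0.04688.
Trying n_f = 4 gives 1/n_i² = 0.01562, i.e. n_i ≈ 8; this pair matches.

n_i = 8, n_f = 4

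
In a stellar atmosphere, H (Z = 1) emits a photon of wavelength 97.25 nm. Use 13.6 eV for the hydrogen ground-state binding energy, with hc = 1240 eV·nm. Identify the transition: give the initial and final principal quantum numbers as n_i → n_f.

n_i = 4, n_f = 1

The photon energy is ΔE = hc/λ = 1240 / 97.25 = 12.75 eV.
With Z = 1, ΔE = 13.60 × (1/n_f² − 1/n_i²), so 1/n_f² − 1/n_i² = 0.9375.
Trying n_f = 1 gives 1/n_i² = 0.06245, i.e. n_i ≈ 4; this pair matches.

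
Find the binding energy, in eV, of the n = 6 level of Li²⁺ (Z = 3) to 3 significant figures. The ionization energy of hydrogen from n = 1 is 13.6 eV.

3.40 eV

E_n = −13.6 Z²/n² = −122.4/n² eV for Z = 3.
E_6 = −122.4/36 = −3.40 eV, so ionization (to E = 0) requires 3.40 eV.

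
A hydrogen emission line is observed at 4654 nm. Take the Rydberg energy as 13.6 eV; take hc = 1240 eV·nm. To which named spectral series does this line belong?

ΔE = 1240/4654 = 0.2664 eV.
This matches 13.6 × (1/5² − 1/7²), so n_f = 5: the Pfund series.

Pfund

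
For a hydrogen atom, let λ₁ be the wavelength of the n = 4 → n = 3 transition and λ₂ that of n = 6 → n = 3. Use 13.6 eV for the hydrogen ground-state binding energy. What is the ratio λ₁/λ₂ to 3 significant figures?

λ ∝ 1/ΔE ∝ 1/(1/n_f² − 1/n_i²), and the Z² and hc factors cancel in the ratio.
λ₁/λ₂ = (1/3² − 1/6²)/(1/3² − 1/4²) = 0.08333/0.04861 = 1.71.

1.71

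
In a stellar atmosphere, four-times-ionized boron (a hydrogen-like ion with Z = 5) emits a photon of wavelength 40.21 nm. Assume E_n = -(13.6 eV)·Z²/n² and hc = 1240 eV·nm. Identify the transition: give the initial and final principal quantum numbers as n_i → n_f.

The photon energy is ΔE = hc/λ = 1240 / 40.21 = 30.84 eV.
With Z = 5, ΔE = 340.0 × (1/n_f² − 1/n_i²), so 1/n_f² − 1/n_i² = 0.09070.
Trying n_f = 3 gives 1/n_i² = 0.02041, i.e. n_i ≈ 7; this pair matches.

n_i = 7, n_f = 3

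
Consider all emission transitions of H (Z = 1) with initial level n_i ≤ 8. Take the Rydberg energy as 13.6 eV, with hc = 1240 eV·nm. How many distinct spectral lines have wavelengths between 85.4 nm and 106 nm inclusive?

6

Enumerate all n_i → n_f pairs with 1 ≤ n_f < n_i ≤ 8 and compute λ = 1240 / [13.6·1·(1/n_f² − 1/n_i²)].
Lines falling in [85.4, 106] nm: 8→1 (92.62 nm), 7→1 (93.08 nm), 6→1 (93.78 nm), 5→1 (94.98 nm), 4→1 (97.25 nm), 3→1 (102.6 nm).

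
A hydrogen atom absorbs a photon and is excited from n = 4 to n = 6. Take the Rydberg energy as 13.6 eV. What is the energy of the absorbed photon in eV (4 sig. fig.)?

0.4722 eV

E_6 = −13.60/36 = −0.3778 eV and E_4 = −13.60/16 = −0.8500 eV.
The photon energy is |E_6 − E_4| = 0.4722 eV.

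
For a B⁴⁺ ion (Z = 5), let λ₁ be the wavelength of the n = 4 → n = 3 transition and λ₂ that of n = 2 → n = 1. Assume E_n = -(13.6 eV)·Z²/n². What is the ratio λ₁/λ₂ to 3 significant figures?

λ ∝ 1/ΔE ∝ 1/(1/n_f² − 1/n_i²), and the Z² and hc factors cancel in the ratio.
λ₁/λ₂ = (1/1² − 1/2²)/(1/3² − 1/4²) = 0.7500/0.04861 = 15.4.

15.4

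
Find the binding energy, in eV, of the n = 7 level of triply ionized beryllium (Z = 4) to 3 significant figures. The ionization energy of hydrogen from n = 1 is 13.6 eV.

4.44 eV

E_n = −13.6 Z²/n² = −217.6/n² eV for Z = 4.
E_7 = −217.6/49 = −4.44 eV, so ionization (to E = 0) requires 4.44 eV.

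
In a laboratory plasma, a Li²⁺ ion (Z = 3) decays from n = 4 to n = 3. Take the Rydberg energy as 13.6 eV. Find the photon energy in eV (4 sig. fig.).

The Bohr energies scale as Z², so for Z = 3: E_n = −122.4/n² eV.
E_4 = −122.4/16 = −7.650 eV and E_3 = −122.4/9 = −13.60 eV.
The photon energy is |E_4 − E_3| = 5.950 eV.

5.950 eV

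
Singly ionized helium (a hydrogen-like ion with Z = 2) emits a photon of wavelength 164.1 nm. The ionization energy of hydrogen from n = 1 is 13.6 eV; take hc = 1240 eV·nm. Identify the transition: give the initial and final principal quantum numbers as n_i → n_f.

n_i = 3, n_f = 2

The photon energy is ΔE = hc/λ = 1240 / 164.1 = 7.556 eV.
With Z = 2, ΔE = 54.40 × (1/n_f² − 1/n_i²), so 1/n_f² − 1/n_i² = 0.1389.
Trying n_f = 2 gives 1/n_i² = 0.1111, i.e. n_i ≈ 3; this pair matches.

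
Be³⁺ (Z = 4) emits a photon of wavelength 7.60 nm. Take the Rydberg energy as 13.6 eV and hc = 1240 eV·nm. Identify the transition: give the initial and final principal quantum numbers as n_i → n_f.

n_i = 2, n_f = 1

The photon energy is ΔE = hc/λ = 1240 / 7.60 = 163.2 eV.
With Z = 4, ΔE = 217.6 × (1/n_f² − 1/n_i²), so 1/n_f² − 1/n_i² = 0.7498.
Trying n_f = 1 gives 1/n_i² = 0.2502, i.e. n_i ≈ 2; this pair matches.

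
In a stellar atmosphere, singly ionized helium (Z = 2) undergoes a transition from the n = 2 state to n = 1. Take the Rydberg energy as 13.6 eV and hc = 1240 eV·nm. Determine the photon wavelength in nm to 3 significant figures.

30.4 nm

For Z = 2 the level energies scale as Z², so the effective Rydberg energy is 13.6 × 4 = 54.40 eV.
ΔE = 54.40 × (1/1² − 1/2²) = 54.40 × 0.7500 = 40.80 eV.
λ = hc/ΔE = 1240 / 40.80 = 30.4 nm.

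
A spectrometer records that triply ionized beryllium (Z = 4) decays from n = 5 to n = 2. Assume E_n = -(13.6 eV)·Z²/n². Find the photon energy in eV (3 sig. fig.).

45.7 eV

The Bohr energies scale as Z², so for Z = 4: E_n = −217.6/n² eV.
E_5 = −217.6/25 = −8.704 eV and E_2 = −217.6/4 = −54.40 eV.
The photon energy is |E_5 − E_2| = 45.7 eV.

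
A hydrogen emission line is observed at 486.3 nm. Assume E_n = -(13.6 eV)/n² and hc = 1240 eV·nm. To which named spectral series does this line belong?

Balmer

ΔE = 1240/486.3 = 2.550 eV.
This matches 13.6 × (1/2² − 1/4²), so n_f = 2: the Balmer series.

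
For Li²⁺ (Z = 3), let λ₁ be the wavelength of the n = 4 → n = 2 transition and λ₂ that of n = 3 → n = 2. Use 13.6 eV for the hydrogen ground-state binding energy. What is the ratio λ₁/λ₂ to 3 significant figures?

λ ∝ 1/ΔE ∝ 1/(1/n_f² − 1/n_i²), and the Z² and hc factors cancel in the ratio.
λ₁/λ₂ = (1/2² − 1/3²)/(1/2² − 1/4²) = 0.1389/0.1875 = 0.741.

0.741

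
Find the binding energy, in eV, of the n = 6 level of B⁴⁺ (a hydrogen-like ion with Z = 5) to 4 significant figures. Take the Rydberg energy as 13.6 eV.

E_n = −13.6 Z²/n² = −340.0/n² eV for Z = 5.
E_6 = −340.0/36 = −9.444 eV, so ionization (to E = 0) requires 9.444 eV.

9.444 eV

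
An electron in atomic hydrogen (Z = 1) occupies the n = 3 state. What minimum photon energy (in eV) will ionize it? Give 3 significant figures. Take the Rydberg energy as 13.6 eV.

E_3 = −13.60/9 = −1.51 eV, so ionization (to E = 0) requires 1.51 eV.

1.51 eV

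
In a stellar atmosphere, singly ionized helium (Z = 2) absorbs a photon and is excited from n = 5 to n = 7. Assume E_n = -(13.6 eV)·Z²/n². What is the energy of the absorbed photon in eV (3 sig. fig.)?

1.07 eV

The Bohr energies scale as Z², so for Z = 2: E_n = −54.40/n² eV.
E_7 = −54.40/49 = −1.110 eV and E_5 = −54.40/25 = −2.176 eV.
The photon energy is |E_7 − E_5| = 1.07 eV.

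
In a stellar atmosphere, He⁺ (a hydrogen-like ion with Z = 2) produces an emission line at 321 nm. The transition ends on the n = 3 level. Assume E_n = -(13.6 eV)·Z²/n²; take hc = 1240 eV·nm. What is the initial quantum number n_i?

The photon energy is ΔE = hc/λ = 1240 / 321 = 3.863 eV.
With Z = 2, ΔE = 54.40 × (1/n_f² − 1/n_i²), so 1/n_f² − 1/n_i² = 0.07101.
With n_f = 3: 1/n_i² = 1/9 − 0.07101 = 0.04010, so n_i ≈ 4.99.

n_i = 5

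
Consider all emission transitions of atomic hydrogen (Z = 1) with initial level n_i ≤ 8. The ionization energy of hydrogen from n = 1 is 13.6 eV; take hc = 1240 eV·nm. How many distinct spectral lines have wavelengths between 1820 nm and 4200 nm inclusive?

Enumerate all n_i → n_f pairs with 1 ≤ n_f < n_i ≤ 8 and compute λ = 1240 / [13.6·1·(1/n_f² − 1/n_i²)].
Lines falling in [1820, 4200] nm: 4→3 (1876 nm), 8→4 (1945 nm), 7→4 (2166 nm), 6→4 (2626 nm), 8→5 (3741 nm), 5→4 (4052 nm).

6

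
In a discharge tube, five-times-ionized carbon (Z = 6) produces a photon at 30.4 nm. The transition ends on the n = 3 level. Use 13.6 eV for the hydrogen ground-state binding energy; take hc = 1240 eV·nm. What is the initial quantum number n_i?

The photon energy is ΔE = hc/λ = 1240 / 30.4 = 40.79 eV.
With Z = 6, ΔE = 489.6 × (1/n_f² − 1/n_i²), so 1/n_f² − 1/n_i² = 0.08331.
With n_f = 3: 1/n_i² = 1/9 − 0.08331 = 0.02780, so n_i ≈ 6.00.

n_i = 6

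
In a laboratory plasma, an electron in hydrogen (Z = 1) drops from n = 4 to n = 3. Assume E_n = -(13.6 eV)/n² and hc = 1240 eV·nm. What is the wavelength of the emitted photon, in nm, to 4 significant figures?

ΔE = 13.60 × (1/3² − 1/4²) = 13.60 × 0.04861 = 0.6611 eV.
λ = hc/ΔE = 1240 / 0.6611 = 1876 nm.
This line belongs to the Paschen series.

1876 nm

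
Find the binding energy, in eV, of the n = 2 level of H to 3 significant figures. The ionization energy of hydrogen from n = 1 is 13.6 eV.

E_2 = −13.60/4 = −3.40 eV, so ionization (to E = 0) requires 3.40 eV.

3.40 eV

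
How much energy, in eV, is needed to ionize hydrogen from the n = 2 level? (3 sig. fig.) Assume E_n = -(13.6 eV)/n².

3.40 eV

E_2 = −13.60/4 = −3.40 eV, so ionization (to E = 0) requires 3.40 eV.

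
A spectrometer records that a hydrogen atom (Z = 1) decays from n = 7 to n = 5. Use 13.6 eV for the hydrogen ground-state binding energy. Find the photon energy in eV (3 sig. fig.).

E_7 = −13.60/49 = −0.2776 eV and E_5 = −13.60/25 = −0.5440 eV.
The photon energy is |E_7 − E_5| = 0.266 eV.

0.266 eV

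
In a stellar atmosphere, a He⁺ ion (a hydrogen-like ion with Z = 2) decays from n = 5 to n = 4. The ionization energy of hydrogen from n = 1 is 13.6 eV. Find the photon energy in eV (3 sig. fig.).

The Bohr energies scale as Z², so for Z = 2: E_n = −54.40/n² eV.
E_5 = −54.40/25 = −2.176 eV and E_4 = −54.40/16 = −3.400 eV.
The photon energy is |E_5 − E_4| = 1.22 eV.

1.22 eV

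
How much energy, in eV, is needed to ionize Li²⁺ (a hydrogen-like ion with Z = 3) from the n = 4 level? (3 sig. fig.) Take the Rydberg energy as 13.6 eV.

E_n = −13.6 Z²/n² = −122.4/n² eV for Z = 3.
E_4 = −122.4/16 = −7.65 eV, so ionization (to E = 0) requires 7.65 eV.

7.65 eV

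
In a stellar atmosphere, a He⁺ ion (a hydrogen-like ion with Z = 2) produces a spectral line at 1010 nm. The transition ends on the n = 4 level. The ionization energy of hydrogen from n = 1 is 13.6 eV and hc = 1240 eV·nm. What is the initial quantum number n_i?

The photon energy is ΔE = hc/λ = 1240 / 1010 = 1.228 eV.
With Z = 2, ΔE = 54.40 × (1/n_f² − 1/n_i²), so 1/n_f² − 1/n_i² = 0.02257.
With n_f = 4: 1/n_i² = 1/16 − 0.02257 = 0.03993, so n_i ≈ 5.00.

n_i = 5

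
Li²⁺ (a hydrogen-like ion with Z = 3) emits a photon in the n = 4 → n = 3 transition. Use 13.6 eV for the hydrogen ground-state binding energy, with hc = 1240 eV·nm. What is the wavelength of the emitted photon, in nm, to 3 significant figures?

For Z = 3 the level energies scale as Z², so the effective Rydberg energy is 13.6 × 9 = 122.4 eV.
ΔE = 122.4 × (1/3² − 1/4²) = 122.4 × 0.04861 = 5.950 eV.
λ = hc/ΔE = 1240 / 5.950 = 208 nm.

208 nm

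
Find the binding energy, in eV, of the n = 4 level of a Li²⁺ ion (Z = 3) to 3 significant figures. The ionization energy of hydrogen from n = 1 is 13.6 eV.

7.65 eV

E_n = −13.6 Z²/n² = −122.4/n² eV for Z = 3.
E_4 = −122.4/16 = −7.65 eV, so ionization (to E = 0) requires 7.65 eV.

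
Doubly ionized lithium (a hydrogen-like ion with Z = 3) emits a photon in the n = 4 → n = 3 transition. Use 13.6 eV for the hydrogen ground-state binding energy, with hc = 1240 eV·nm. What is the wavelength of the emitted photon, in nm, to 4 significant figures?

208.4 nm

For Z = 3 the level energies scale as Z², so the effective Rydberg energy is 13.6 × 9 = 122.4 eV.
ΔE = 122.4 × (1/3² − 1/4²) = 122.4 × 0.04861 = 5.950 eV.
λ = hc/ΔE = 1240 / 5.950 = 208.4 nm.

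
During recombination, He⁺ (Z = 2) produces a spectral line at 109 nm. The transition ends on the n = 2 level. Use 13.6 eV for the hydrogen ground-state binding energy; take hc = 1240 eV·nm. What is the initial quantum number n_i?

n_i = 5

The photon energy is ΔE = hc/λ = 1240 / 109 = 11.38 eV.
With Z = 2, ΔE = 54.40 × (1/n_f² − 1/n_i²), so 1/n_f² − 1/n_i² = 0.2091.
With n_f = 2: 1/n_i² = 1/4 − 0.2091 = 0.04088, so n_i ≈ 4.95.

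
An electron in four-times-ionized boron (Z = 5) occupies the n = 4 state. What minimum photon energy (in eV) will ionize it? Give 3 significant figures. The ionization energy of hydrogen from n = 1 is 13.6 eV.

E_n = −13.6 Z²/n² = −340.0/n² eV for Z = 5.
E_4 = −340.0/16 = −21.3 eV, so ionization (to E = 0) requires 21.3 eV.

21.3 eV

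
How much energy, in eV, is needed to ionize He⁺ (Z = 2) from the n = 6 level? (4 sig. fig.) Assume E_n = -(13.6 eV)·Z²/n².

1.511 eV

E_n = −13.6 Z²/n² = −54.40/n² eV for Z = 2.
E_6 = −54.40/36 = −1.511 eV, so ionization (to E = 0) requires 1.511 eV.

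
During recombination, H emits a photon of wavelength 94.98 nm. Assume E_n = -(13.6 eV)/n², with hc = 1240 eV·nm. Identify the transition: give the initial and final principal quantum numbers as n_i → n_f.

The photon energy is ΔE = hc/λ = 1240 / 94.98 = 13.06 eV.
With Z = 1, ΔE = 13.60 × (1/n_f² − 1/n_i²), so 1/n_f² − 1/n_i² = 0.9600.
Trying n_f = 1 gives 1/n_i² = 0.04005, i.e. n_i ≈ 5; this pair matches.

n_i = 5, n_f = 1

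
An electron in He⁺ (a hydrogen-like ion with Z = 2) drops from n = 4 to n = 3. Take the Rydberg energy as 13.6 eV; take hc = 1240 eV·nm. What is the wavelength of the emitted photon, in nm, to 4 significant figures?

468.9 nm

For Z = 2 the level energies scale as Z², so the effective Rydberg energy is 13.6 × 4 = 54.40 eV.
ΔE = 54.40 × (1/3² − 1/4²) = 54.40 × 0.04861 = 2.644 eV.
λ = hc/ΔE = 1240 / 2.644 = 468.9 nm.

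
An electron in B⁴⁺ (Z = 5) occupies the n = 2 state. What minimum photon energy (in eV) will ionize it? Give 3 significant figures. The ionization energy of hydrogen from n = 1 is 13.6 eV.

E_n = −13.6 Z²/n² = −340.0/n² eV for Z = 5.
E_2 = −340.0/4 = −85.0 eV, so ionization (to E = 0) requires 85.0 eV.

85.0 eV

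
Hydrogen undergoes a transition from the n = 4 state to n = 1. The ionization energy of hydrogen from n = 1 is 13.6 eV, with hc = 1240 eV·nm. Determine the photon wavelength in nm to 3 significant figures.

ΔE = 13.60 × (1/1² − 1/4²) = 13.60 × 0.9375 = 12.75 eV.
λ = hc/ΔE = 1240 / 12.75 = 97.3 nm.

97.3 nm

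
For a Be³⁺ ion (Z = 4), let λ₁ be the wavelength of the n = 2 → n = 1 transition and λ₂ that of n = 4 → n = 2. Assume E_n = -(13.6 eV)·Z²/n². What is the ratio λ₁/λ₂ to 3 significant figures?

0.250

λ ∝ 1/ΔE ∝ 1/(1/n_f² − 1/n_i²), and the Z² and hc factors cancel in the ratio.
λ₁/λ₂ = (1/2² − 1/4²)/(1/1² − 1/2²) = 0.1875/0.7500 = 0.250.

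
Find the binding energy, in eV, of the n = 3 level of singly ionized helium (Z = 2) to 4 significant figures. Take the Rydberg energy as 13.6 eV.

6.044 eV

E_n = −13.6 Z²/n² = −54.40/n² eV for Z = 2.
E_3 = −54.40/9 = −6.044 eV, so ionization (to E = 0) requires 6.044 eV.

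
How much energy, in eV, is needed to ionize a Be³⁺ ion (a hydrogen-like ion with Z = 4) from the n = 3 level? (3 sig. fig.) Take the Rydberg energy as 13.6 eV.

24.2 eV

E_n = −13.6 Z²/n² = −217.6/n² eV for Z = 4.
E_3 = −217.6/9 = −24.2 eV, so ionization (to E = 0) requires 24.2 eV.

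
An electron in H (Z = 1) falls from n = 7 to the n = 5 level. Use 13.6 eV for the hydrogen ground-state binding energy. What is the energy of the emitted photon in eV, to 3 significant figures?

E_7 = −13.60/49 = −0.2776 eV and E_5 = −13.60/25 = −0.5440 eV.
The photon energy is |E_7 − E_5| = 0.266 eV.

0.266 eV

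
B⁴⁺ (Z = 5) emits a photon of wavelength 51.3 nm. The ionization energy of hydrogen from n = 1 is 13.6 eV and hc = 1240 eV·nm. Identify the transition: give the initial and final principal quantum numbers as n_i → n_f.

n_i = 5, n_f = 3

The photon energy is ΔE = hc/λ = 1240 / 51.3 = 24.17 eV.
With Z = 5, ΔE = 340.0 × (1/n_f² − 1/n_i²), so 1/n_f² − 1/n_i² = 0.07109.
Trying n_f = 3 gives 1/n_i² = 0.04002, i.e. n_i ≈ 5; this pair matches.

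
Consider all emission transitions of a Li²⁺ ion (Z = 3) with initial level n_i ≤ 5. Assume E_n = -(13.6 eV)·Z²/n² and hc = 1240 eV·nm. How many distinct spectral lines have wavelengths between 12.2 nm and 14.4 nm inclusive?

Enumerate all n_i → n_f pairs with 1 ≤ n_f < n_i ≤ 5 and compute λ = 1240 / [13.6·9·(1/n_f² − 1/n_i²)].
Lines falling in [12.2, 14.4] nm: 2→1 (13.51 nm).

1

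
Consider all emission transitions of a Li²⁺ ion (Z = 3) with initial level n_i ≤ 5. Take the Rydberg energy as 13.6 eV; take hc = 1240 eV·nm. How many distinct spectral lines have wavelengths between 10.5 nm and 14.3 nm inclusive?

Enumerate all n_i → n_f pairs with 1 ≤ n_f < n_i ≤ 5 and compute λ = 1240 / [13.6·9·(1/n_f² − 1/n_i²)].
Lines falling in [10.5, 14.3] nm: 5→1 (10.55 nm), 4→1 (10.81 nm), 3→1 (11.40 nm), 2→1 (13.51 nm).

4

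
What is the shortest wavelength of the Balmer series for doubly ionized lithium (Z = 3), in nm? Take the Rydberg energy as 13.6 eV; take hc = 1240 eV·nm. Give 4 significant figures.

The Balmer series has lower level n_f = 2; the series limit corresponds to n_i → ∞.
ΔE_max = 13.6 × 9 / 2² = 30.60 eV.
λ_min = 1240 / 30.60 = 40.52 nm.

40.52 nm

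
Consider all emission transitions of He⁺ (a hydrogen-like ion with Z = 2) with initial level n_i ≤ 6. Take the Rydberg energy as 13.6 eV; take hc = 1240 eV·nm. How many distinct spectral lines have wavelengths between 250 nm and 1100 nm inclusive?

5

Enumerate all n_i → n_f pairs with 1 ≤ n_f < n_i ≤ 6 and compute λ = 1240 / [13.6·4·(1/n_f² − 1/n_i²)].
Lines falling in [250, 1100] nm: 6→3 (273.5 nm), 5→3 (320.5 nm), 4→3 (468.9 nm), 6→4 (656.5 nm), 5→4 (1013 nm).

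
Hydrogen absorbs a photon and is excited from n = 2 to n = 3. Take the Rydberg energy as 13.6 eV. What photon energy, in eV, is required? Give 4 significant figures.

1.889 eV

E_3 = −13.60/9 = −1.511 eV and E_2 = −13.60/4 = −3.400 eV.
The photon energy is |E_3 − E_2| = 1.889 eV.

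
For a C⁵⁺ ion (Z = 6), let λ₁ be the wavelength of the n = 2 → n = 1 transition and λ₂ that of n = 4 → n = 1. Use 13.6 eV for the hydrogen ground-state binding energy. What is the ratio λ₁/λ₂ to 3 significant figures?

1.25

λ ∝ 1/ΔE ∝ 1/(1/n_f² − 1/n_i²), and the Z² and hc factors cancel in the ratio.
λ₁/λ₂ = (1/1² − 1/4²)/(1/1² − 1/2²) = 0.9375/0.7500 = 1.25.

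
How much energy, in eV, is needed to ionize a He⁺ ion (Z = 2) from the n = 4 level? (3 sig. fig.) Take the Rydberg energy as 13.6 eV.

3.40 eV

E_n = −13.6 Z²/n² = −54.40/n² eV for Z = 2.
E_4 = −54.40/16 = −3.40 eV, so ionization (to E = 0) requires 3.40 eV.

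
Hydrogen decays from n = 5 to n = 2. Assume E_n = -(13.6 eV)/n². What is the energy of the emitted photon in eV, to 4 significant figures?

2.856 eV

E_5 = −13.60/25 = −0.5440 eV and E_2 = −13.60/4 = −3.400 eV.
The photon energy is |E_5 − E_2| = 2.856 eV.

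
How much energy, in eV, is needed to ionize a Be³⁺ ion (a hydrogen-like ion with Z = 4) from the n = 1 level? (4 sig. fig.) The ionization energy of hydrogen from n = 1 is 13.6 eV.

E_n = −13.6 Z²/n² = −217.6/n² eV for Z = 4.
E_1 = −217.6/1 = −217.6 eV, so ionization (to E = 0) requires 217.6 eV.

217.6 eV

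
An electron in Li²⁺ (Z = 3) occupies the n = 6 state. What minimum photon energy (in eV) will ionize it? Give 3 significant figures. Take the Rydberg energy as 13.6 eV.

E_n = −13.6 Z²/n² = −122.4/n² eV for Z = 3.
E_6 = −122.4/36 = −3.40 eV, so ionization (to E = 0) requires 3.40 eV.

3.40 eV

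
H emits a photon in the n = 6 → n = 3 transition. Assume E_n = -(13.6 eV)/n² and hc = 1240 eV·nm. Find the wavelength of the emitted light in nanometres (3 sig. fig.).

ΔE = 13.60 × (1/3² − 1/6²) = 13.60 × 0.08333 = 1.133 eV.
λ = hc/ΔE = 1240 / 1.133 = 1090 nm.

1090 nm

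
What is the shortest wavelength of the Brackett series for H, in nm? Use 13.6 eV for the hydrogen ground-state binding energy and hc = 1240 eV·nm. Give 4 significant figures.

The Brackett series has lower level n_f = 4; the series limit corresponds to n_i → ∞.
ΔE_max = 13.6 × 1 / 4² = 0.8500 eV.
λ_min = 1240 / 0.8500 = 1459 nm.

1459 nm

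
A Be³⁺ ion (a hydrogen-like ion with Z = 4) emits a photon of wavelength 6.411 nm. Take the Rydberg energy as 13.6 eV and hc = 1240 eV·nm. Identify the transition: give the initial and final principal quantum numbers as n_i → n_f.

n_i = 3, n_f = 1

The photon energy is ΔE = hc/λ = 1240 / 6.411 = 193.4 eV.
With Z = 4, ΔE = 217.6 × (1/n_f² − 1/n_i²), so 1/n_f² − 1/n_i² = 0.8889.
Trying n_f = 1 gives 1/n_i² = 0.1111, i.e. n_i ≈ 3; this pair matches.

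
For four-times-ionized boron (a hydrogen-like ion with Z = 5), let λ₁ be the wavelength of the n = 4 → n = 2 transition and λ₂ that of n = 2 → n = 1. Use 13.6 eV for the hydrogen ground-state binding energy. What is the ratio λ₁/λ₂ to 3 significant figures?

4.00

λ ∝ 1/ΔE ∝ 1/(1/n_f² − 1/n_i²), and the Z² and hc factors cancel in the ratio.
λ₁/λ₂ = (1/1² − 1/2²)/(1/2² − 1/4²) = 0.7500/0.1875 = 4.00.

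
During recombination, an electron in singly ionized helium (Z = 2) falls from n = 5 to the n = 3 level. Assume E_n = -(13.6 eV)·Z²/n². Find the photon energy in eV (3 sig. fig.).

3.87 eV

The Bohr energies scale as Z², so for Z = 2: E_n = −54.40/n² eV.
E_5 = −54.40/25 = −2.176 eV and E_3 = −54.40/9 = −6.044 eV.
The photon energy is |E_5 − E_3| = 3.87 eV.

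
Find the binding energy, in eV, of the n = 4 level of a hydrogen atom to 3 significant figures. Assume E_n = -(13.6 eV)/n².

E_4 = −13.60/16 = −0.850 eV, so ionization (to E = 0) requires 0.850 eV.

0.850 eV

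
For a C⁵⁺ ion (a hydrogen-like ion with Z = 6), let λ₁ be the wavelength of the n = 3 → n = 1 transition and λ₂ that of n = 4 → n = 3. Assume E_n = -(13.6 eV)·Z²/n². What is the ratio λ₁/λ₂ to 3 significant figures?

0.0547

λ ∝ 1/ΔE ∝ 1/(1/n_f² − 1/n_i²), and the Z² and hc factors cancel in the ratio.
λ₁/λ₂ = (1/3² − 1/4²)/(1/1² − 1/3²) = 0.04861/0.8889 = 0.0547.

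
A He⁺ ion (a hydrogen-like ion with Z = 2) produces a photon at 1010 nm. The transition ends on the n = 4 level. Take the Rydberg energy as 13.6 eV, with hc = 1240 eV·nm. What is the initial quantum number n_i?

The photon energy is ΔE = hc/λ = 1240 / 1010 = 1.228 eV.
With Z = 2, ΔE = 54.40 × (1/n_f² − 1/n_i²), so 1/n_f² − 1/n_i² = 0.02257.
With n_f = 4: 1/n_i² = 1/16 − 0.02257 = 0.03993, so n_i ≈ 5.00.

n_i = 5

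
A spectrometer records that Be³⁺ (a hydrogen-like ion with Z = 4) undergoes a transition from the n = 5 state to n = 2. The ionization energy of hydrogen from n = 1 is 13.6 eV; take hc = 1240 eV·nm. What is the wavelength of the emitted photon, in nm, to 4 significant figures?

27.14 nm

For Z = 4 the level energies scale as Z², so the effective Rydberg energy is 13.6 × 16 = 217.6 eV.
ΔE = 217.6 × (1/2² − 1/5²) = 217.6 × 0.2100 = 45.70 eV.
λ = hc/ΔE = 1240 / 45.70 = 27.14 nm.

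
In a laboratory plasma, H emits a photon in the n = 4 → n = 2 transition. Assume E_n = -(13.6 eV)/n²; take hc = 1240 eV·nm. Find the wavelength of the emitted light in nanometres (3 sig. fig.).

ΔE = 13.60 × (1/2² − 1/4²) = 13.60 × 0.1875 = 2.550 eV.
λ = hc/ΔE = 1240 / 2.550 = 486 nm.

486 nm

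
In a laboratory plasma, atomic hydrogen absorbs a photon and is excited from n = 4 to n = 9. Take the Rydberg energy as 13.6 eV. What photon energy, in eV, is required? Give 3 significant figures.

0.682 eV

E_9 = −13.60/81 = −0.1679 eV and E_4 = −13.60/16 = −0.8500 eV.
The photon energy is |E_9 − E_4| = 0.682 eV.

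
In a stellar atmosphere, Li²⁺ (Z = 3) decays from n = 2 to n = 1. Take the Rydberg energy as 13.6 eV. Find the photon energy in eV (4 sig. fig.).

The Bohr energies scale as Z², so for Z = 3: E_n = −122.4/n² eV.
E_2 = −122.4/4 = −30.60 eV and E_1 = −122.4/1 = −122.4 eV.
The photon energy is |E_2 − E_1| = 91.80 eV.

91.80 eV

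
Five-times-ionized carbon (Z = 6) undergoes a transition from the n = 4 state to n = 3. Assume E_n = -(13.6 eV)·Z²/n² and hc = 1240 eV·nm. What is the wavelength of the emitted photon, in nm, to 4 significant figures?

52.10 nm

For Z = 6 the level energies scale as Z², so the effective Rydberg energy is 13.6 × 36 = 489.6 eV.
ΔE = 489.6 × (1/3² − 1/4²) = 489.6 × 0.04861 = 23.80 eV.
λ = hc/ΔE = 1240 / 23.80 = 52.10 nm.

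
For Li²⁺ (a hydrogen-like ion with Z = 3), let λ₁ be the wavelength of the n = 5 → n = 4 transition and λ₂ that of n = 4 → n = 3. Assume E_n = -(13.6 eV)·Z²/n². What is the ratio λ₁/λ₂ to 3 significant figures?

λ ∝ 1/ΔE ∝ 1/(1/n_f² − 1/n_i²), and the Z² and hc factors cancel in the ratio.
λ₁/λ₂ = (1/3² − 1/4²)/(1/4² − 1/5²) = 0.04861/0.02250 = 2.16.

2.16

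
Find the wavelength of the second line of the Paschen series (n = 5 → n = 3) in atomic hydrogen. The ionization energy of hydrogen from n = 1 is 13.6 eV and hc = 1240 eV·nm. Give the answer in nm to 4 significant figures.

1282 nm

The Paschen series terminates on n_f = 3; the second line has n_i = 3+2 = 5.
ΔE = 13.60 × (1/3² − 1/5²) = 0.9671 eV.
λ = 1240 / 0.9671 = 1282 nm.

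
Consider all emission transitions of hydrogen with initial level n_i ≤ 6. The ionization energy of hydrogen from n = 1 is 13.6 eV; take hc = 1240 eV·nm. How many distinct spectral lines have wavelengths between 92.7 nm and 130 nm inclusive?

Enumerate all n_i → n_f pairs with 1 ≤ n_f < n_i ≤ 6 and compute λ = 1240 / [13.6·1·(1/n_f² − 1/n_i²)].
Lines falling in [92.7, 130] nm: 6→1 (93.78 nm), 5→1 (94.98 nm), 4→1 (97.25 nm), 3→1 (102.6 nm), 2→1 (121.6 nm).

5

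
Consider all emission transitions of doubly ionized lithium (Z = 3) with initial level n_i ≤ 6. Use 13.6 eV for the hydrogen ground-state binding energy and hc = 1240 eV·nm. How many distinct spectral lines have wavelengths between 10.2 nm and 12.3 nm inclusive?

4

Enumerate all n_i → n_f pairs with 1 ≤ n_f < n_i ≤ 6 and compute λ = 1240 / [13.6·9·(1/n_f² − 1/n_i²)].
Lines falling in [10.2, 12.3] nm: 6→1 (10.42 nm), 5→1 (10.55 nm), 4→1 (10.81 nm), 3→1 (11.40 nm).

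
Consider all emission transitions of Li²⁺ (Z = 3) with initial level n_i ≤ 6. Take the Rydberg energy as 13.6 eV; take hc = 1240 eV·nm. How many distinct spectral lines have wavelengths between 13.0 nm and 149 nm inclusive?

Enumerate all n_i → n_f pairs with 1 ≤ n_f < n_i ≤ 6 and compute λ = 1240 / [13.6·9·(1/n_f² − 1/n_i²)].
Lines falling in [13.0, 149] nm: 2→1 (13.51 nm), 6→2 (45.59 nm), 5→2 (48.24 nm), 4→2 (54.03 nm), 3→2 (72.94 nm), 6→3 (121.6 nm), 5→3 (142.5 nm).

7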